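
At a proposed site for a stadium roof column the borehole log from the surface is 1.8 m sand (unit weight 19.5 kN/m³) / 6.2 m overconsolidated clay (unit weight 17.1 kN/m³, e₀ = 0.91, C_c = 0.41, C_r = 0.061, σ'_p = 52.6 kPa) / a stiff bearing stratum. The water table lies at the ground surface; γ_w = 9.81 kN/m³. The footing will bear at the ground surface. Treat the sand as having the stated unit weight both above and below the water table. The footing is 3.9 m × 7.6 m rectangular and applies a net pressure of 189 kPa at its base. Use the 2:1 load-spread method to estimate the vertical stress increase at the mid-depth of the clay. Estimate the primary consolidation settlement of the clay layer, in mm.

S_c ≈ 340 mm

Mid-depth of clay below the ground surface: z = 1.8 + 6.2/2 = 4.9 m.
Total vertical stress at mid-clay: σ_v = 19.5×1.8 + 17.1×3.1 = 88.11 kPa.
Pore pressure: u = 9.81×(4.9 − 0) = 48.069 kPa.
Initial effective stress: σ'_0 = σ_v − u = 88.11 − 48.069 = 40.041 kPa.
Stress increase at mid-clay by the 2:1 spreading method:
Δσ = qBL/((B+z)(L+z)) = 189×3.9×7.6/((3.9+4.9)(7.6+4.9)) = 50.927 kPa
Final effective stress: σ'_f = 40.041 + 50.927 = 90.968 kPa.
σ'_f = 90.968 > σ'_p = 52.6 kPa, so the stress path crosses the preconsolidation pressure — recompression up to σ'_p, then virgin compression beyond:
S_c = H/(1+e₀)·[C_r·log₁₀(σ'_p/σ'_0) + C_c·log₁₀(σ'_f/σ'_p)]
    = 6.2/1.91 × [0.061×log₁₀(52.6/40.041) + 0.41×log₁₀(90.968/52.6)]
    = 3.2461 × [0.0072273 + 0.09754] = 0.3401 m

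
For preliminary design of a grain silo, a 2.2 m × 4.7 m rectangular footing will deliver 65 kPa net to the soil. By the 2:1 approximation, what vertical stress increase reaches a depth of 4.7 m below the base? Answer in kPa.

By the 2:1 method the load spreads at 1 horizontal : 2 vertical, so at depth z the loaded area has grown by z in each plan dimension:
Δσ = qBL/((B+z)(L+z)) = 65×2.2×4.7/((2.2+4.7)(4.7+4.7)) = 10.362 kPa

Δσ_z ≈ 10.4 kPa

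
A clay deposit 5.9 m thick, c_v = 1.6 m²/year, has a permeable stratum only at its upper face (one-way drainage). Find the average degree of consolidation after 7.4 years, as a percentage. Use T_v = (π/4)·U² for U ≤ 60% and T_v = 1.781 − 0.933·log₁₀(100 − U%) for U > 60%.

U ≈ 65 %

Drainage path length: H_d = H = 5.9 m (single drainage).
T_v = c_v·t/H_d² = 1.6×7.4/5.9² = 0.34013.
T_v = 0.34013 corresponds to the U > 60% branch:
U = 1 − 10^((1.781 − T_v)/0.933)/100 = 0.6498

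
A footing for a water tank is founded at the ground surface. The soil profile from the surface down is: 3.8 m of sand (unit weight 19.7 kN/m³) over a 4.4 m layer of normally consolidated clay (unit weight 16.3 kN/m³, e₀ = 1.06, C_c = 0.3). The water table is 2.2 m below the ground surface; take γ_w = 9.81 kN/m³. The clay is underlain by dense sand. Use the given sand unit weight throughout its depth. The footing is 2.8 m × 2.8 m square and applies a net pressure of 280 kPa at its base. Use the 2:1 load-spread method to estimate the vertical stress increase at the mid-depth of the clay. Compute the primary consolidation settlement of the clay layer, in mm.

Mid-depth of clay below the ground surface: z = 3.8 + 4.4/2 = 6 m.
Total vertical stress at mid-clay: σ_v = 19.7×3.8 + 16.3×2.2 = 110.72 kPa.
Pore pressure: u = 9.81×(6 − 2.2) = 37.278 kPa.
Initial effective stress: σ'_0 = σ_v − u = 110.72 − 37.278 = 73.442 kPa.
Stress increase at mid-clay by the 2:1 spreading method:
Δσ = qBL/((B+z)(L+z)) = 280×2.8×2.8/((2.8+6)(2.8+6)) = 28.347 kPa
Final effective stress: σ'_f = σ'_0 + Δσ = 73.442 + 28.347 = 101.79 kPa.
Normally consolidated clay, so the full stress increment lies on the virgin compression line:
S_c = C_c·H/(1+e₀)·log₁₀(σ'_f/σ'_0) = 0.3×4.4/(1+1.06)×log₁₀(101.79/73.442)
    = 0.64078 × 0.14176 = 0.09084 m

S_c ≈ 90.8 mm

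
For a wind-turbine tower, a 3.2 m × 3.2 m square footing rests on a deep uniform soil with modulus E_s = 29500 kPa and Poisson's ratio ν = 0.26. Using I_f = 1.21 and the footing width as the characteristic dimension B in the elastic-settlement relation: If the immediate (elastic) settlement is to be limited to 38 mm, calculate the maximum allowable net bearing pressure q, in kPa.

S_e = q·B·(1−ν²)/E_s · I_f  ⇒  q = S_e·E_s / (B·(1−ν²)·I_f).
q = 0.038 × 29500 / (3.2 × 0.9324 × 1.21) = 310.5 kPa

q ≈ 311 kPa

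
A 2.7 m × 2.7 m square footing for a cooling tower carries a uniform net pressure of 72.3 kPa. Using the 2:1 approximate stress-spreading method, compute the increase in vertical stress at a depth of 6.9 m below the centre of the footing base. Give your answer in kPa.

By the 2:1 method the load spreads at 1 horizontal : 2 vertical, so at depth z the loaded area has grown by z in each plan dimension:
Δσ = qBL/((B+z)(L+z)) = 72.3×2.7×2.7/((2.7+6.9)(2.7+6.9)) = 5.719 kPa

Δσ_z ≈ 5.72 kPa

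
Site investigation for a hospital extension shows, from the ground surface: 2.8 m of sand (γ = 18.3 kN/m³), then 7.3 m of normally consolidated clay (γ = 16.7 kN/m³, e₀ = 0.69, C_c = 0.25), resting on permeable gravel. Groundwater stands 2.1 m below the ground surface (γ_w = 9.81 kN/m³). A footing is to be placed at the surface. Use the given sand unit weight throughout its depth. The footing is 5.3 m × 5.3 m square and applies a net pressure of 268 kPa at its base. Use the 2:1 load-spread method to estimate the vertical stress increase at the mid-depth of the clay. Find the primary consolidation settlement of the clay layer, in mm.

Mid-depth of clay below the ground surface: z = 2.8 + 7.3/2 = 6.45 m.
Total vertical stress at mid-clay: σ_v = 18.3×2.8 + 16.7×3.65 = 112.19 kPa.
Pore pressure: u = 9.81×(6.45 − 2.1) = 42.673 kPa.
Initial effective stress: σ'_0 = σ_v − u = 112.19 − 42.673 = 69.517 kPa.
Stress increase at mid-clay by the 2:1 spreading method:
Δσ = qBL/((B+z)(L+z)) = 268×5.3×5.3/((5.3+6.45)(5.3+6.45)) = 54.527 kPa
Final effective stress: σ'_f = σ'_0 + Δσ = 69.517 + 54.527 = 124.04 kPa.
Normally consolidated clay, so the full stress increment lies on the virgin compression line:
S_c = C_c·H/(1+e₀)·log₁₀(σ'_f/σ'_0) = 0.25×7.3/(1+0.69)×log₁₀(124.04/69.517)
    = 1.0799 × 0.25147 = 0.2716 m

S_c ≈ 272 mm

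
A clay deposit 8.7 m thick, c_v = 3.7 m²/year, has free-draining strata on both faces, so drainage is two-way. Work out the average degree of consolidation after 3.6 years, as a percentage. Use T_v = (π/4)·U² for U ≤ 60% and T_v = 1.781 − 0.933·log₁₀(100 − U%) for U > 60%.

Drainage path length: H_d = H/2 = 4.35 m (double drainage).
T_v = c_v·t/H_d² = 3.7×3.6/4.35² = 0.70392.
T_v = 0.70392 corresponds to the U > 60% branch:
U = 1 − 10^((1.781 − T_v)/0.933)/100 = 0.8573

U ≈ 85.7 %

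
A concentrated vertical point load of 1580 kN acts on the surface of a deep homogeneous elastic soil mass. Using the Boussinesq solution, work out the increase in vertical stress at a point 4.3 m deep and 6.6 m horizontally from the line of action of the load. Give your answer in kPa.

Boussinesq vertical stress below a point load on an elastic half-space:
Δσ_z = 3P/(2πz²) · [1 + (r/z)²]^(−5/2)
r/z = 6.6/4.3 = 1.5349; [1+(r/z)²]^(−5/2) = 0.048472.
Δσ_z = 3×1580/(2π×4.3²) × 0.048472 = 40.8 × 0.048472 = 1.978 kPa

Δσ_z ≈ 1.98 kPa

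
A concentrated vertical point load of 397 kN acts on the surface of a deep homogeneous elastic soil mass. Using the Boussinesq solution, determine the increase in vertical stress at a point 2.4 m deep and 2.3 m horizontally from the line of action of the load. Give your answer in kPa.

Δσ_z ≈ 6.46 kPa

Boussinesq vertical stress below a point load on an elastic half-space:
Δσ_z = 3P/(2πz²) · [1 + (r/z)²]^(−5/2)
r/z = 2.3/2.4 = 0.95833; [1+(r/z)²]^(−5/2) = 0.19618.
Δσ_z = 3×397/(2π×2.4²) × 0.19618 = 32.909 × 0.19618 = 6.456 kPa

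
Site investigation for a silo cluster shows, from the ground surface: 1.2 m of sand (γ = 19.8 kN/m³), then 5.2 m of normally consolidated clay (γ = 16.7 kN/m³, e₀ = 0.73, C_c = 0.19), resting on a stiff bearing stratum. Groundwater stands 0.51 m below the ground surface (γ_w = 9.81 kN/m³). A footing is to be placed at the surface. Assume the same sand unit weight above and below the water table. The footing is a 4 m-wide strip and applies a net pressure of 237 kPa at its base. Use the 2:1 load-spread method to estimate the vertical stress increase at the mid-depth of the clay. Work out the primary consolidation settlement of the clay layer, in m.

Mid-depth of clay below the ground surface: z = 1.2 + 5.2/2 = 3.8 m.
Total vertical stress at mid-clay: σ_v = 19.8×1.2 + 16.7×2.6 = 67.18 kPa.
Pore pressure: u = 9.81×(3.8 − 0.51) = 32.275 kPa.
Initial effective stress: σ'_0 = σ_v − u = 67.18 − 32.275 = 34.905 kPa.
Stress increase at mid-clay by the 2:1 spreading method:
Δσ = qB/(B+z) = 237×4/(4+3.8) = 121.54 kPa
Final effective stress: σ'_f = σ'_0 + Δσ = 34.905 + 121.54 = 156.44 kPa.
Normally consolidated clay, so the full stress increment lies on the virgin compression line:
S_c = C_c·H/(1+e₀)·log₁₀(σ'_f/σ'_0) = 0.19×5.2/(1+0.73)×log₁₀(156.44/34.905)
    = 0.5711 × 0.65146 = 0.372 m

S_c ≈ 0.372 m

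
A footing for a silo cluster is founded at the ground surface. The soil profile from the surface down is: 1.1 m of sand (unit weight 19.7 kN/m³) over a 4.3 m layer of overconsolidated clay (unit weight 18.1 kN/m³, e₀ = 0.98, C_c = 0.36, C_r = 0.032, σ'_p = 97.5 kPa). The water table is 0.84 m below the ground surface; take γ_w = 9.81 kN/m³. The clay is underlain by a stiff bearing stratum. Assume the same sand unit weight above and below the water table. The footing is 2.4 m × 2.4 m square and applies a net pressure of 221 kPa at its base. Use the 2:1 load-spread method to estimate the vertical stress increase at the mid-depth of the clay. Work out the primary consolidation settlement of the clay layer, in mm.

Mid-depth of clay below the ground surface: z = 1.1 + 4.3/2 = 3.25 m.
Total vertical stress at mid-clay: σ_v = 19.7×1.1 + 18.1×2.15 = 60.585 kPa.
Pore pressure: u = 9.81×(3.25 − 0.84) = 23.642 kPa.
Initial effective stress: σ'_0 = σ_v − u = 60.585 − 23.642 = 36.943 kPa.
Stress increase at mid-clay by the 2:1 spreading method:
Δσ = qBL/((B+z)(L+z)) = 221×2.4×2.4/((2.4+3.25)(2.4+3.25)) = 39.877 kPa
Final effective stress: σ'_f = 36.943 + 39.877 = 76.82 kPa.
σ'_f = 76.82 ≤ σ'_p = 97.5 kPa, so the clay remains overconsolidated and only the recompression index applies:
S_c = C_r·H/(1+e₀)·log₁₀(σ'_f/σ'_0) = 0.032×4.3/1.98×log₁₀(76.82/36.943)
    = 0.069494 × 0.31794 = 0.0221 m

S_c ≈ 22.1 mm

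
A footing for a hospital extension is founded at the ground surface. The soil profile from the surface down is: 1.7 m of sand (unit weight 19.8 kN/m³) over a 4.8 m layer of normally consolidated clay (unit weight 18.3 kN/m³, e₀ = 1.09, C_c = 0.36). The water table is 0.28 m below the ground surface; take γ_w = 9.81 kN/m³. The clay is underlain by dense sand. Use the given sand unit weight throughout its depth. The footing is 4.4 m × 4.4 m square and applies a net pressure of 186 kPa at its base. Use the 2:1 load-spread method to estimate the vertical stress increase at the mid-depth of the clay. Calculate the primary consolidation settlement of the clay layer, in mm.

S_c ≈ 290 mm

Mid-depth of clay below the ground surface: z = 1.7 + 4.8/2 = 4.1 m.
Total vertical stress at mid-clay: σ_v = 19.8×1.7 + 18.3×2.4 = 77.58 kPa.
Pore pressure: u = 9.81×(4.1 − 0.28) = 37.474 kPa.
Initial effective stress: σ'_0 = σ_v − u = 77.58 − 37.474 = 40.106 kPa.
Stress increase at mid-clay by the 2:1 spreading method:
Δσ = qBL/((B+z)(L+z)) = 186×4.4×4.4/((4.4+4.1)(4.4+4.1)) = 49.84 kPa
Final effective stress: σ'_f = σ'_0 + Δσ = 40.106 + 49.84 = 89.946 kPa.
Normally consolidated clay, so the full stress increment lies on the virgin compression line:
S_c = C_c·H/(1+e₀)·log₁₀(σ'_f/σ'_0) = 0.36×4.8/(1+1.09)×log₁₀(89.946/40.106)
    = 0.82679 × 0.35077 = 0.29 m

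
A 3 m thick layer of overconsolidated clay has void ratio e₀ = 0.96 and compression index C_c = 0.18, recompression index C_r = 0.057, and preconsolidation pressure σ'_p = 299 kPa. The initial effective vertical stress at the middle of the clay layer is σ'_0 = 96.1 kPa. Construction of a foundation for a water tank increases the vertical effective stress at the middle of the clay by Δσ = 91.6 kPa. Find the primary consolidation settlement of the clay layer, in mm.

S_c ≈ 25.4 mm

Final effective stress: σ'_f = 96.1 + 91.6 = 187.7 kPa.
σ'_f = 187.7 ≤ σ'_p = 299 kPa, so the clay remains overconsolidated and only the recompression index applies:
S_c = C_r·H/(1+e₀)·log₁₀(σ'_f/σ'_0) = 0.057×3/1.96×log₁₀(187.7/96.1)
    = 0.087244 × 0.29074 = 0.02537 m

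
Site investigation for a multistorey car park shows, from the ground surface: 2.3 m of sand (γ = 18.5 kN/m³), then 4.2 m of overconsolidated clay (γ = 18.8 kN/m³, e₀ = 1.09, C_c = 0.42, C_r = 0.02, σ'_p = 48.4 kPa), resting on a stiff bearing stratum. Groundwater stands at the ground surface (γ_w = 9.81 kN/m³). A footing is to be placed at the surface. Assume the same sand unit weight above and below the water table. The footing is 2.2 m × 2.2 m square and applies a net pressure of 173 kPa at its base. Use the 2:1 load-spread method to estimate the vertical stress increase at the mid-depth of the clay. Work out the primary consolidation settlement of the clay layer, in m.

S_c ≈ 0.0707 m

Mid-depth of clay below the ground surface: z = 2.3 + 4.2/2 = 4.4 m.
Total vertical stress at mid-clay: σ_v = 18.5×2.3 + 18.8×2.1 = 82.03 kPa.
Pore pressure: u = 9.81×(4.4 − 0) = 43.164 kPa.
Initial effective stress: σ'_0 = σ_v − u = 82.03 − 43.164 = 38.866 kPa.
Stress increase at mid-clay by the 2:1 spreading method:
Δσ = qBL/((B+z)(L+z)) = 173×2.2×2.2/((2.2+4.4)(2.2+4.4)) = 19.222 kPa
Final effective stress: σ'_f = 38.866 + 19.222 = 58.088 kPa.
σ'_f = 58.088 > σ'_p = 48.4 kPa, so the stress path crosses the preconsolidation pressure — recompression up to σ'_p, then virgin compression beyond:
S_c = H/(1+e₀)·[C_r·log₁₀(σ'_p/σ'_0) + C_c·log₁₀(σ'_f/σ'_p)]
    = 4.2/2.09 × [0.02×log₁₀(48.4/38.866) + 0.42×log₁₀(58.088/48.4)]
    = 2.0096 × [0.0019055 + 0.033281] = 0.07071 m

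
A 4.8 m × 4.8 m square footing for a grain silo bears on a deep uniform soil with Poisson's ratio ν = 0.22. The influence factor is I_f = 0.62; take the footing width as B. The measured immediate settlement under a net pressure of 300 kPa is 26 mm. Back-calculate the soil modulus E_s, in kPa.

S_e = q·B·(1−ν²)/E_s · I_f  ⇒  E_s = q·B·(1−ν²)·I_f / S_e.
E_s = 300 × 4.8 × 0.9516 × 0.62 / 0.026 = 32680 kPa

E_s ≈ 32700 kPa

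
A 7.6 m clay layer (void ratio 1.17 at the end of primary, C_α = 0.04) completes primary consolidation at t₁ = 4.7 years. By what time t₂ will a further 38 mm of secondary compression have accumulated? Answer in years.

t₂ ≈ 8.78 years

S_s = C_α·H/(1+e_p)·log₁₀(t₂/t₁) ⇒ log₁₀(t₂/t₁) = S_s·(1+e_p)/(C_α·H).
log₁₀(t₂/t₁) = 0.038 × (1+1.17) / (0.04×7.6) = 0.2712
t₂ = t₁ × 10^0.2712 = 4.7 × 1.867 = 8.777 years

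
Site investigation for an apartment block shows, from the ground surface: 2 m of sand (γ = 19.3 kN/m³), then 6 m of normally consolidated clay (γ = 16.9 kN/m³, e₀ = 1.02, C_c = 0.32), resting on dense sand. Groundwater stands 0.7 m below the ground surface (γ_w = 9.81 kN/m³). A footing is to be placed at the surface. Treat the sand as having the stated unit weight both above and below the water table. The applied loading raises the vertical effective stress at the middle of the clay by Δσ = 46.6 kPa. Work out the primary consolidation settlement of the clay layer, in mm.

Mid-depth of clay below the ground surface: z = 2 + 6/2 = 5 m.
Total vertical stress at mid-clay: σ_v = 19.3×2 + 16.9×3 = 89.3 kPa.
Pore pressure: u = 9.81×(5 − 0.7) = 42.183 kPa.
Initial effective stress: σ'_0 = σ_v − u = 89.3 − 42.183 = 47.117 kPa.
Final effective stress: σ'_f = σ'_0 + Δσ = 47.117 + 46.6 = 93.717 kPa.
Normally consolidated clay, so the full stress increment lies on the virgin compression line:
S_c = C_c·H/(1+e₀)·log₁₀(σ'_f/σ'_0) = 0.32×6/(1+1.02)×log₁₀(93.717/47.117)
    = 0.9505 × 0.29864 = 0.2839 m

S_c ≈ 284 mm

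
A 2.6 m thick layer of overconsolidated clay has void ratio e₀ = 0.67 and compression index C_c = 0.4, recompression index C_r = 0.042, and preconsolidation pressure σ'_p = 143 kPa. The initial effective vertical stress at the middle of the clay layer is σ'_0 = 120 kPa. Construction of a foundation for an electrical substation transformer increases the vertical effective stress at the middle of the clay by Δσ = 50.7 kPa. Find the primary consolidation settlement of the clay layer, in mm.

S_c ≈ 52.9 mm

Final effective stress: σ'_f = 120 + 50.7 = 170.7 kPa.
σ'_f = 170.7 > σ'_p = 143 kPa, so the stress path crosses the preconsolidation pressure — recompression up to σ'_p, then virgin compression beyond:
S_c = H/(1+e₀)·[C_r·log₁₀(σ'_p/σ'_0) + C_c·log₁₀(σ'_f/σ'_p)]
    = 2.6/1.67 × [0.042×log₁₀(143/120) + 0.4×log₁₀(170.7/143)]
    = 1.5569 × [0.0031985 + 0.030759] = 0.05287 m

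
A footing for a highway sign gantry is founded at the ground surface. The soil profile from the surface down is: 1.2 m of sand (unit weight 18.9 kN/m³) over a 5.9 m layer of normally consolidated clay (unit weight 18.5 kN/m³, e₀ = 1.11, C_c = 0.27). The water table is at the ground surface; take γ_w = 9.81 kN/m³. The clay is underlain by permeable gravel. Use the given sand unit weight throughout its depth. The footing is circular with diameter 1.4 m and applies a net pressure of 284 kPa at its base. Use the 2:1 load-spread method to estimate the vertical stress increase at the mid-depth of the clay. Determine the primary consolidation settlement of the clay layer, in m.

Mid-depth of clay below the ground surface: z = 1.2 + 5.9/2 = 4.15 m.
Total vertical stress at mid-clay: σ_v = 18.9×1.2 + 18.5×2.95 = 77.255 kPa.
Pore pressure: u = 9.81×(4.15 − 0) = 40.712 kPa.
Initial effective stress: σ'_0 = σ_v − u = 77.255 − 40.712 = 36.543 kPa.
Stress increase at mid-clay by the 2:1 spreading method:
Δσ ≈ qD²/(D+z)² = 284×1.4²/(1.4+4.15)² = 18.071 kPa
Final effective stress: σ'_f = σ'_0 + Δσ = 36.543 + 18.071 = 54.614 kPa.
Normally consolidated clay, so the full stress increment lies on the virgin compression line:
S_c = C_c·H/(1+e₀)·log₁₀(σ'_f/σ'_0) = 0.27×5.9/(1+1.11)×log₁₀(54.614/36.543)
    = 0.75498 × 0.1745 = 0.1317 m

S_c ≈ 0.132 m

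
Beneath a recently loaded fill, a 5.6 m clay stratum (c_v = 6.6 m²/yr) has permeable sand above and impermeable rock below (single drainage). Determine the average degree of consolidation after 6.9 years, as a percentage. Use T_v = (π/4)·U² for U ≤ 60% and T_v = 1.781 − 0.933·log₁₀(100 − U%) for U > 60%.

Drainage path length: H_d = H = 5.6 m (single drainage).
T_v = c_v·t/H_d² = 6.6×6.9/5.6² = 1.4522.
T_v = 1.4522 corresponds to the U > 60% branch:
U = 1 − 10^((1.781 − T_v)/0.933)/100 = 0.9775

U ≈ 97.7 %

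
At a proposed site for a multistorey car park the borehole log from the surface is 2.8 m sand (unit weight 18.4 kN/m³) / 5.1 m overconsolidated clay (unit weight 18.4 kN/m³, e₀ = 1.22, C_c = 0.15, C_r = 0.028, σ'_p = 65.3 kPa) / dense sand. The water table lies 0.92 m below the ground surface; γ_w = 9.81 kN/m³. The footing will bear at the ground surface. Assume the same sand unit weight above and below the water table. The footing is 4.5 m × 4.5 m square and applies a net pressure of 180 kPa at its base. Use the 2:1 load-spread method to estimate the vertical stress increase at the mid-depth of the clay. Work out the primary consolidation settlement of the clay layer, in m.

S_c ≈ 0.057 m

Mid-depth of clay below the ground surface: z = 2.8 + 5.1/2 = 5.35 m.
Total vertical stress at mid-clay: σ_v = 18.4×2.8 + 18.4×2.55 = 98.44 kPa.
Pore pressure: u = 9.81×(5.35 − 0.92) = 43.458 kPa.
Initial effective stress: σ'_0 = σ_v − u = 98.44 − 43.458 = 54.982 kPa.
Stress increase at mid-clay by the 2:1 spreading method:
Δσ = qBL/((B+z)(L+z)) = 180×4.5×4.5/((4.5+5.35)(4.5+5.35)) = 37.569 kPa
Final effective stress: σ'_f = 54.982 + 37.569 = 92.551 kPa.
σ'_f = 92.551 > σ'_p = 65.3 kPa, so the stress path crosses the preconsolidation pressure — recompression up to σ'_p, then virgin compression beyond:
S_c = H/(1+e₀)·[C_r·log₁₀(σ'_p/σ'_0) + C_c·log₁₀(σ'_f/σ'_p)]
    = 5.1/2.22 × [0.028×log₁₀(65.3/54.982) + 0.15×log₁₀(92.551/65.3)]
    = 2.2973 × [0.0020914 + 0.02272] = 0.057 m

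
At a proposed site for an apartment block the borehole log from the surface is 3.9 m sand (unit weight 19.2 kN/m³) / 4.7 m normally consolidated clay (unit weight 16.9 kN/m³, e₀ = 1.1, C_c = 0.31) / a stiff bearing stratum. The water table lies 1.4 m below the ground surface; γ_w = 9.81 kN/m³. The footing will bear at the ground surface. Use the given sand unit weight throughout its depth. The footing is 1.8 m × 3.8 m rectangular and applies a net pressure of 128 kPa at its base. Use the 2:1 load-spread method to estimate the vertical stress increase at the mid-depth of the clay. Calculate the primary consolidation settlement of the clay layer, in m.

S_c ≈ 0.0451 m

Mid-depth of clay below the ground surface: z = 3.9 + 4.7/2 = 6.25 m.
Total vertical stress at mid-clay: σ_v = 19.2×3.9 + 16.9×2.35 = 114.59 kPa.
Pore pressure: u = 9.81×(6.25 − 1.4) = 47.578 kPa.
Initial effective stress: σ'_0 = σ_v − u = 114.59 − 47.578 = 67.012 kPa.
Stress increase at mid-clay by the 2:1 spreading method:
Δσ = qBL/((B+z)(L+z)) = 128×1.8×3.8/((1.8+6.25)(3.8+6.25)) = 10.822 kPa
Final effective stress: σ'_f = σ'_0 + Δσ = 67.012 + 10.822 = 77.834 kPa.
Normally consolidated clay, so the full stress increment lies on the virgin compression line:
S_c = C_c·H/(1+e₀)·log₁₀(σ'_f/σ'_0) = 0.31×4.7/(1+1.1)×log₁₀(77.834/67.012)
    = 0.69381 × 0.065017 = 0.04511 m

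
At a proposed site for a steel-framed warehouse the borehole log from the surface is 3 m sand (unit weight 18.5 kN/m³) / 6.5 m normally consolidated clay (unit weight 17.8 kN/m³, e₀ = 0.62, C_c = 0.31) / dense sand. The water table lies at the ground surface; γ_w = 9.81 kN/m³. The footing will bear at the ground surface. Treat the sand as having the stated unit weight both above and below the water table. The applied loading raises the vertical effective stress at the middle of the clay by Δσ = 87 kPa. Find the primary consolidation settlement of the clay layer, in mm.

Mid-depth of clay below the ground surface: z = 3 + 6.5/2 = 6.25 m.
Total vertical stress at mid-clay: σ_v = 18.5×3 + 17.8×3.25 = 113.35 kPa.
Pore pressure: u = 9.81×(6.25 − 0) = 61.312 kPa.
Initial effective stress: σ'_0 = σ_v − u = 113.35 − 61.312 = 52.038 kPa.
Final effective stress: σ'_f = σ'_0 + Δσ = 52.038 + 87 = 139.04 kPa.
Normally consolidated clay, so the full stress increment lies on the virgin compression line:
S_c = C_c·H/(1+e₀)·log₁₀(σ'_f/σ'_0) = 0.31×6.5/(1+0.62)×log₁₀(139.04/52.038)
    = 1.2438 × 0.42682 = 0.5309 m

S_c ≈ 531 mm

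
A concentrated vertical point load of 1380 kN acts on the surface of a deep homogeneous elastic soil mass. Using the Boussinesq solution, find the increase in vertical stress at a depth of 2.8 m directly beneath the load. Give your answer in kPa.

Δσ_z ≈ 84 kPa

Boussinesq vertical stress below a point load on an elastic half-space:
Δσ_z = 3P/(2πz²) · [1 + (r/z)²]^(−5/2)
r/z = 0/2.8 = 0; [1+(r/z)²]^(−5/2) = 1.
Δσ_z = 3×1380/(2π×2.8²) × 1 = 84.044 × 1 = 84.04 kPa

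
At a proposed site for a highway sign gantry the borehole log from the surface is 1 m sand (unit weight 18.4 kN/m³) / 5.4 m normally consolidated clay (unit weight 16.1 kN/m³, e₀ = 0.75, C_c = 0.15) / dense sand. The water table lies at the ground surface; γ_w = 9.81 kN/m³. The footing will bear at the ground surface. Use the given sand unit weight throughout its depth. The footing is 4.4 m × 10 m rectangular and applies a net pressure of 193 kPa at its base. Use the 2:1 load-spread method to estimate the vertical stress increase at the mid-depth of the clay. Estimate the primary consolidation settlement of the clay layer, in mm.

S_c ≈ 278 mm

Mid-depth of clay below the ground surface: z = 1 + 5.4/2 = 3.7 m.
Total vertical stress at mid-clay: σ_v = 18.4×1 + 16.1×2.7 = 61.87 kPa.
Pore pressure: u = 9.81×(3.7 − 0) = 36.297 kPa.
Initial effective stress: σ'_0 = σ_v − u = 61.87 − 36.297 = 25.573 kPa.
Stress increase at mid-clay by the 2:1 spreading method:
Δσ = qBL/((B+z)(L+z)) = 193×4.4×10/((4.4+3.7)(10+3.7)) = 76.525 kPa
Final effective stress: σ'_f = σ'_0 + Δσ = 25.573 + 76.525 = 102.1 kPa.
Normally consolidated clay, so the full stress increment lies on the virgin compression line:
S_c = C_c·H/(1+e₀)·log₁₀(σ'_f/σ'_0) = 0.15×5.4/(1+0.75)×log₁₀(102.1/25.573)
    = 0.46286 × 0.60124 = 0.2783 m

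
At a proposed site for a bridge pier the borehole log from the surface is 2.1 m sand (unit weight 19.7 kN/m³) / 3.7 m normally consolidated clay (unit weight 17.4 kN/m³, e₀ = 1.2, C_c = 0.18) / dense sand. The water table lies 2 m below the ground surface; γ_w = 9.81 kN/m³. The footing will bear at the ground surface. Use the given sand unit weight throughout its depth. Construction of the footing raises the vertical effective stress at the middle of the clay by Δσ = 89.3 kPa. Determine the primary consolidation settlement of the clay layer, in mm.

Mid-depth of clay below the ground surface: z = 2.1 + 3.7/2 = 3.95 m.
Total vertical stress at mid-clay: σ_v = 19.7×2.1 + 17.4×1.85 = 73.56 kPa.
Pore pressure: u = 9.81×(3.95 − 2) = 19.13 kPa.
Initial effective stress: σ'_0 = σ_v − u = 73.56 − 19.13 = 54.43 kPa.
Final effective stress: σ'_f = σ'_0 + Δσ = 54.43 + 89.3 = 143.73 kPa.
Normally consolidated clay, so the full stress increment lies on the virgin compression line:
S_c = C_c·H/(1+e₀)·log₁₀(σ'_f/σ'_0) = 0.18×3.7/(1+1.2)×log₁₀(143.73/54.43)
    = 0.30273 × 0.42171 = 0.1277 m

S_c ≈ 128 mm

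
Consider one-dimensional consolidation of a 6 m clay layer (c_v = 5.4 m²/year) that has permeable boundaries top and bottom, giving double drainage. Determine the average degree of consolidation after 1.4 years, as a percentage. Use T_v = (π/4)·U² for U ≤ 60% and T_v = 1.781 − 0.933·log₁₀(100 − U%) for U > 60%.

U ≈ 89.8 %

Drainage path length: H_d = H/2 = 3 m (double drainage).
T_v = c_v·t/H_d² = 5.4×1.4/3² = 0.84.
T_v = 0.84 corresponds to the U > 60% branch:
U = 1 − 10^((1.781 − T_v)/0.933)/100 = 0.898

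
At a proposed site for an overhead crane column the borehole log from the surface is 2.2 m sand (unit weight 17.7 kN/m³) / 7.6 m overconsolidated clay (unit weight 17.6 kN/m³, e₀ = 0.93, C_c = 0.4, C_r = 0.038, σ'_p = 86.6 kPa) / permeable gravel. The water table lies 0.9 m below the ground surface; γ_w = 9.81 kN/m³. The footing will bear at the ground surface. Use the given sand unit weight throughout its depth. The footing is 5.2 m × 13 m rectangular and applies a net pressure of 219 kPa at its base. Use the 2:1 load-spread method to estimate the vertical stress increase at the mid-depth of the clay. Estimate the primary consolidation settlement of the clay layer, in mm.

S_c ≈ 282 mm

Mid-depth of clay below the ground surface: z = 2.2 + 7.6/2 = 6 m.
Total vertical stress at mid-clay: σ_v = 17.7×2.2 + 17.6×3.8 = 105.82 kPa.
Pore pressure: u = 9.81×(6 − 0.9) = 50.031 kPa.
Initial effective stress: σ'_0 = σ_v − u = 105.82 − 50.031 = 55.789 kPa.
Stress increase at mid-clay by the 2:1 spreading method:
Δσ = qBL/((B+z)(L+z)) = 219×5.2×13/((5.2+6)(13+6)) = 69.57 kPa
Final effective stress: σ'_f = 55.789 + 69.57 = 125.36 kPa.
σ'_f = 125.36 > σ'_p = 86.6 kPa, so the stress path crosses the preconsolidation pressure — recompression up to σ'_p, then virgin compression beyond:
S_c = H/(1+e₀)·[C_r·log₁₀(σ'_p/σ'_0) + C_c·log₁₀(σ'_f/σ'_p)]
    = 7.6/1.93 × [0.038×log₁₀(86.6/55.789) + 0.4×log₁₀(125.36/86.6)]
    = 3.9378 × [0.0072568 + 0.064256] = 0.2816 m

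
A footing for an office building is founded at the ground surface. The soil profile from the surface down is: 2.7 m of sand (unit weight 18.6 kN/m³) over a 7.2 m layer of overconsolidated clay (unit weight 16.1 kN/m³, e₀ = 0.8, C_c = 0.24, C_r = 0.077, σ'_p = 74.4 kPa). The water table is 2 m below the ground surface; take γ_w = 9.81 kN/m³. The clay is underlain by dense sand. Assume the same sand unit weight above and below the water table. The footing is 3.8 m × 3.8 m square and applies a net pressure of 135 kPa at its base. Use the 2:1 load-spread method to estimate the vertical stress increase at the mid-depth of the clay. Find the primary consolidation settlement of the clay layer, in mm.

S_c ≈ 72.1 mm

Mid-depth of clay below the ground surface: z = 2.7 + 7.2/2 = 6.3 m.
Total vertical stress at mid-clay: σ_v = 18.6×2.7 + 16.1×3.6 = 108.18 kPa.
Pore pressure: u = 9.81×(6.3 − 2) = 42.183 kPa.
Initial effective stress: σ'_0 = σ_v − u = 108.18 − 42.183 = 65.997 kPa.
Stress increase at mid-clay by the 2:1 spreading method:
Δσ = qBL/((B+z)(L+z)) = 135×3.8×3.8/((3.8+6.3)(3.8+6.3)) = 19.11 kPa
Final effective stress: σ'_f = 65.997 + 19.11 = 85.107 kPa.
σ'_f = 85.107 > σ'_p = 74.4 kPa, so the stress path crosses the preconsolidation pressure — recompression up to σ'_p, then virgin compression beyond:
S_c = H/(1+e₀)·[C_r·log₁₀(σ'_p/σ'_0) + C_c·log₁₀(σ'_f/σ'_p)]
    = 7.2/1.8 × [0.077×log₁₀(74.4/65.997) + 0.24×log₁₀(85.107/74.4)]
    = 4 × [0.0040078 + 0.014014] = 0.07209 m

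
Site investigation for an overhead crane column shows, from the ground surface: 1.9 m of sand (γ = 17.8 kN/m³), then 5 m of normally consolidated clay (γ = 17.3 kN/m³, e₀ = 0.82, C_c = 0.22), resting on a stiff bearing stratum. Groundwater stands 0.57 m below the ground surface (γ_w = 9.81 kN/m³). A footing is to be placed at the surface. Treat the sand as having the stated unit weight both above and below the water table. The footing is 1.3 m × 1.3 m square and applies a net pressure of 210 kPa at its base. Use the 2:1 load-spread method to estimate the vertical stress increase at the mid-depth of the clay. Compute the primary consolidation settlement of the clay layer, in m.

S_c ≈ 0.0641 m

Mid-depth of clay below the ground surface: z = 1.9 + 5/2 = 4.4 m.
Total vertical stress at mid-clay: σ_v = 17.8×1.9 + 17.3×2.5 = 77.07 kPa.
Pore pressure: u = 9.81×(4.4 − 0.57) = 37.572 kPa.
Initial effective stress: σ'_0 = σ_v − u = 77.07 − 37.572 = 39.498 kPa.
Stress increase at mid-clay by the 2:1 spreading method:
Δσ = qBL/((B+z)(L+z)) = 210×1.3×1.3/((1.3+4.4)(1.3+4.4)) = 10.923 kPa
Final effective stress: σ'_f = σ'_0 + Δσ = 39.498 + 10.923 = 50.421 kPa.
Normally consolidated clay, so the full stress increment lies on the virgin compression line:
S_c = C_c·H/(1+e₀)·log₁₀(σ'_f/σ'_0) = 0.22×5/(1+0.82)×log₁₀(50.421/39.498)
    = 0.6044 × 0.10604 = 0.06409 m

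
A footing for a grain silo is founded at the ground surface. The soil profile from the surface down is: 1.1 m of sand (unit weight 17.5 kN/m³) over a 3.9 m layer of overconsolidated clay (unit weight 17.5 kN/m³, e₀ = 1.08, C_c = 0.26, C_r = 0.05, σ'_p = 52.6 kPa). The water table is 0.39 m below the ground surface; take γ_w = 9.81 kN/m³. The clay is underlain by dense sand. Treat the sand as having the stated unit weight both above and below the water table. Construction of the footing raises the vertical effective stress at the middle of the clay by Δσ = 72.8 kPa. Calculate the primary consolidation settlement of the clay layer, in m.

Mid-depth of clay below the ground surface: z = 1.1 + 3.9/2 = 3.05 m.
Total vertical stress at mid-clay: σ_v = 17.5×1.1 + 17.5×1.95 = 53.375 kPa.
Pore pressure: u = 9.81×(3.05 − 0.39) = 26.095 kPa.
Initial effective stress: σ'_0 = σ_v − u = 53.375 − 26.095 = 27.28 kPa.
Final effective stress: σ'_f = 27.28 + 72.8 = 100.08 kPa.
σ'_f = 100.08 > σ'_p = 52.6 kPa, so the stress path crosses the preconsolidation pressure — recompression up to σ'_p, then virgin compression beyond:
S_c = H/(1+e₀)·[C_r·log₁₀(σ'_p/σ'_0) + C_c·log₁₀(σ'_f/σ'_p)]
    = 3.9/2.08 × [0.05×log₁₀(52.6/27.28) + 0.26×log₁₀(100.08/52.6)]
    = 1.875 × [0.014257 + 0.072634] = 0.1629 m

S_c ≈ 0.163 m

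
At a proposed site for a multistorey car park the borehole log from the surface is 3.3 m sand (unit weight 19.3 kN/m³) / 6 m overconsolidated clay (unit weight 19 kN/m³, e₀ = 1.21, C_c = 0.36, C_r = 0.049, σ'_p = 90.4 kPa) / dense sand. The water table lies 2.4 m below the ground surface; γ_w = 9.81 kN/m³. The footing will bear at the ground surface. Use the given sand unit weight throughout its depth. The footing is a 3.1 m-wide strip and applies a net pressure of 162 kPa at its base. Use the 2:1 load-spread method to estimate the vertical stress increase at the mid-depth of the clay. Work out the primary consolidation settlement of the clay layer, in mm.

Mid-depth of clay below the ground surface: z = 3.3 + 6/2 = 6.3 m.
Total vertical stress at mid-clay: σ_v = 19.3×3.3 + 19×3 = 120.69 kPa.
Pore pressure: u = 9.81×(6.3 − 2.4) = 38.259 kPa.
Initial effective stress: σ'_0 = σ_v − u = 120.69 − 38.259 = 82.431 kPa.
Stress increase at mid-clay by the 2:1 spreading method:
Δσ = qB/(B+z) = 162×3.1/(3.1+6.3) = 53.426 kPa
Final effective stress: σ'_f = 82.431 + 53.426 = 135.86 kPa.
σ'_f = 135.86 > σ'_p = 90.4 kPa, so the stress path crosses the preconsolidation pressure — recompression up to σ'_p, then virgin compression beyond:
S_c = H/(1+e₀)·[C_r·log₁₀(σ'_p/σ'_0) + C_c·log₁₀(σ'_f/σ'_p)]
    = 6/2.21 × [0.049×log₁₀(90.4/82.431) + 0.36×log₁₀(135.86/90.4)]
    = 2.7149 × [0.0019638 + 0.063692] = 0.1782 m

S_c ≈ 178 mm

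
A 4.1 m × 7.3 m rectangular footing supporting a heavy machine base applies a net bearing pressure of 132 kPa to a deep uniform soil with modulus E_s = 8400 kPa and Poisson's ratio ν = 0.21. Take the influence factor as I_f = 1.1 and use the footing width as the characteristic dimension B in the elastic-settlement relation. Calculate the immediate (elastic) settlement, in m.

Immediate (elastic) settlement: S_e = q·B·(1−ν²)/E_s · I_f.
S_e = 132 × 4.1 × (1 − 0.21²) / 8400 × 1.1
    = 132 × 4.1 × 0.9559 / 8400 × 1.1
    = 0.06775 m

S_e ≈ 0.0677 m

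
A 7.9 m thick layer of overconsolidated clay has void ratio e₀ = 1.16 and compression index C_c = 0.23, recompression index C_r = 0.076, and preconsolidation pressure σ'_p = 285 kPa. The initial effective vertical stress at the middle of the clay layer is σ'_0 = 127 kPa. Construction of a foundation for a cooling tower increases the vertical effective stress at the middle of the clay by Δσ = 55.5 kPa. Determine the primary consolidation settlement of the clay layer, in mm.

Final effective stress: σ'_f = 127 + 55.5 = 182.5 kPa.
σ'_f = 182.5 ≤ σ'_p = 285 kPa, so the clay remains overconsolidated and only the recompression index applies:
S_c = C_r·H/(1+e₀)·log₁₀(σ'_f/σ'_0) = 0.076×7.9/2.16×log₁₀(182.5/127)
    = 0.27796 × 0.15746 = 0.04377 m

S_c ≈ 43.8 mm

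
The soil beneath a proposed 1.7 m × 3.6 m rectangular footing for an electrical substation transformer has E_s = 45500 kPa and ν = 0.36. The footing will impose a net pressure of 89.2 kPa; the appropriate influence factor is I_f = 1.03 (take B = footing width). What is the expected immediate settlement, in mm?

Immediate (elastic) settlement: S_e = q·B·(1−ν²)/E_s · I_f.
S_e = 89.2 × 1.7 × (1 − 0.36²) / 45500 × 1.03
    = 89.2 × 1.7 × 0.8704 / 45500 × 1.03
    = 0.002988 m = 2.988 mm

S_e ≈ 2.99 mm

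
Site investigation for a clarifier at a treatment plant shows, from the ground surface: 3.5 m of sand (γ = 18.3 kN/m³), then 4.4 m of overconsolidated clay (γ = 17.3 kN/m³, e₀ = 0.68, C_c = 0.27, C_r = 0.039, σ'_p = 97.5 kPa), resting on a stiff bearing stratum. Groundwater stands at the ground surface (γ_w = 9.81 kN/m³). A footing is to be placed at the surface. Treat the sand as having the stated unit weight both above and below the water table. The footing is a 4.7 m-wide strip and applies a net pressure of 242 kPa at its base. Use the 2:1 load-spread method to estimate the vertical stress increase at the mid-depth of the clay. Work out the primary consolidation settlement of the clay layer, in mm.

S_c ≈ 177 mm

Mid-depth of clay below the ground surface: z = 3.5 + 4.4/2 = 5.7 m.
Total vertical stress at mid-clay: σ_v = 18.3×3.5 + 17.3×2.2 = 102.11 kPa.
Pore pressure: u = 9.81×(5.7 − 0) = 55.917 kPa.
Initial effective stress: σ'_0 = σ_v − u = 102.11 − 55.917 = 46.193 kPa.
Stress increase at mid-clay by the 2:1 spreading method:
Δσ = qB/(B+z) = 242×4.7/(4.7+5.7) = 109.37 kPa
Final effective stress: σ'_f = 46.193 + 109.37 = 155.56 kPa.
σ'_f = 155.56 > σ'_p = 97.5 kPa, so the stress path crosses the preconsolidation pressure — recompression up to σ'_p, then virgin compression beyond:
S_c = H/(1+e₀)·[C_r·log₁₀(σ'_p/σ'_0) + C_c·log₁₀(σ'_f/σ'_p)]
    = 4.4/1.68 × [0.039×log₁₀(97.5/46.193) + 0.27×log₁₀(155.56/97.5)]
    = 2.619 × [0.012653 + 0.054781] = 0.1766 m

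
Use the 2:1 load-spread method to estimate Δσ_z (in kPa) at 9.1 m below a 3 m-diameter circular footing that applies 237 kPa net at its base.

Δσ_z ≈ 14.6 kPa

By the 2:1 method the load spreads at 1 horizontal : 2 vertical, so at depth z the loaded area has grown by z in each plan dimension:
Δσ ≈ qD²/(D+z)² = 237×3²/(3+9.1)² = 14.569 kPa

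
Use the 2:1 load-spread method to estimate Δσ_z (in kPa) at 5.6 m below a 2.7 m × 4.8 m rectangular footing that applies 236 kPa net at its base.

By the 2:1 method the load spreads at 1 horizontal : 2 vertical, so at depth z the loaded area has grown by z in each plan dimension:
Δσ = qBL/((B+z)(L+z)) = 236×2.7×4.8/((2.7+5.6)(4.8+5.6)) = 35.433 kPa

Δσ_z ≈ 35.4 kPa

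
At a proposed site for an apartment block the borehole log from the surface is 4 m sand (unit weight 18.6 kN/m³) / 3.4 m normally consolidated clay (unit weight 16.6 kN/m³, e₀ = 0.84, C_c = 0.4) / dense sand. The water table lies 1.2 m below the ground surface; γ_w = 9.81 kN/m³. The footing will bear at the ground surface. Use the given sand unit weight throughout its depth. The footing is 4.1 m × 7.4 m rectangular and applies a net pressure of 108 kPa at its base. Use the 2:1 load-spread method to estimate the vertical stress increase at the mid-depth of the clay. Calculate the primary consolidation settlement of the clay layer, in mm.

Mid-depth of clay below the ground surface: z = 4 + 3.4/2 = 5.7 m.
Total vertical stress at mid-clay: σ_v = 18.6×4 + 16.6×1.7 = 102.62 kPa.
Pore pressure: u = 9.81×(5.7 − 1.2) = 44.145 kPa.
Initial effective stress: σ'_0 = σ_v − u = 102.62 − 44.145 = 58.475 kPa.
Stress increase at mid-clay by the 2:1 spreading method:
Δσ = qBL/((B+z)(L+z)) = 108×4.1×7.4/((4.1+5.7)(7.4+5.7)) = 25.524 kPa
Final effective stress: σ'_f = σ'_0 + Δσ = 58.475 + 25.524 = 83.999 kPa.
Normally consolidated clay, so the full stress increment lies on the virgin compression line:
S_c = C_c·H/(1+e₀)·log₁₀(σ'_f/σ'_0) = 0.4×3.4/(1+0.84)×log₁₀(83.999/58.475)
    = 0.73913 × 0.1573 = 0.1163 m

S_c ≈ 116 mm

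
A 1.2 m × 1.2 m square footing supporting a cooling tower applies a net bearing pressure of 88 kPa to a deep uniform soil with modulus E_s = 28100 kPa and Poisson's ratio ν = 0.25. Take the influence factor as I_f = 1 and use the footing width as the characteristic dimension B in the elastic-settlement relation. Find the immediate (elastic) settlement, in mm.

S_e ≈ 3.52 mm

Immediate (elastic) settlement: S_e = q·B·(1−ν²)/E_s · I_f.
S_e = 88 × 1.2 × (1 − 0.25²) / 28100 × 1
    = 88 × 1.2 × 0.9375 / 28100 × 1
    = 0.003523 m = 3.523 mm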